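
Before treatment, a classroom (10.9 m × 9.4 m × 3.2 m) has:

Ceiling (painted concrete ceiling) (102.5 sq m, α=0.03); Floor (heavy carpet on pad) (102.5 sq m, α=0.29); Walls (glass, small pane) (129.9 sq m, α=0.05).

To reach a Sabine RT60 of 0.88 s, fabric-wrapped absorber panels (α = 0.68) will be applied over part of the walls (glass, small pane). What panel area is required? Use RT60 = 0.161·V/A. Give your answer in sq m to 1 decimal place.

32.8

Total absorption A₁ = 102.5*0.03 + 102.5*0.29 + 129.9*0.05
  = 3.075 + 29.725 + 6.495 = 39.295 sq m sabins.
V = 327.872 m³. Target absorption A₂ = 0.161 × 327.872 / 0.88 = 59.986 sabins.
Absorption to add: 59.986 − 39.295 = 20.691 sabins.
Each sq m of panel replacing the walls (glass, small pane) adds (0.68 − 0.05) = 0.63 sabins.
Area = ΔA/Δα = 20.691/0.63 = 32.8 sq m.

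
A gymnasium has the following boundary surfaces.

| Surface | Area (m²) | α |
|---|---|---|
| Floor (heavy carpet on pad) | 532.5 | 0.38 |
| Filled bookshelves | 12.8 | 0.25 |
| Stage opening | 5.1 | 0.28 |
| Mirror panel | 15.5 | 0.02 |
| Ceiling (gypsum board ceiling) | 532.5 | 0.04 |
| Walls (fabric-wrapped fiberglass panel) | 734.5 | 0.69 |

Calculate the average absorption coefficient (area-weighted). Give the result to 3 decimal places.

0.401

Total surface area S = 1832.9 m².
Σ(Sᵢαᵢ) = 532.5·0.38 + 12.8·0.25 + 5.1·0.28 + 15.5·0.02 + 532.5·0.04 + 734.5·0.69 = 735.393.
ᾱ = 735.393 / 1832.9 = 0.401.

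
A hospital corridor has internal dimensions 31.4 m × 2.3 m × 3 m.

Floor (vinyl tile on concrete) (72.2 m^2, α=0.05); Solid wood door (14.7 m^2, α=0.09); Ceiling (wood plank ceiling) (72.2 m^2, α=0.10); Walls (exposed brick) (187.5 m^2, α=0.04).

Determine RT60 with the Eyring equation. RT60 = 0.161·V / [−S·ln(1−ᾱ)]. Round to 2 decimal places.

1.72 sec

Total surface area S = 72.2 + 14.7 + 72.2 + 187.5 = 346.6 m^2.
Absorption A = 72.2×0.05 + 14.7×0.09 + 72.2×0.10 + 187.5×0.04 = 19.653 sabins.
ᾱ = 19.653 / 346.6 = 0.0567.
−S·ln(1−ᾱ) = −346.6 × ln(1 − 0.0567) = 20.231.
V = 31.4 × 2.3 × 3 = 216.66 m³.
T = 0.161·V/[−S·ln(1−ᾱ)] = 0.161·216.66/20.231 = 1.72 s.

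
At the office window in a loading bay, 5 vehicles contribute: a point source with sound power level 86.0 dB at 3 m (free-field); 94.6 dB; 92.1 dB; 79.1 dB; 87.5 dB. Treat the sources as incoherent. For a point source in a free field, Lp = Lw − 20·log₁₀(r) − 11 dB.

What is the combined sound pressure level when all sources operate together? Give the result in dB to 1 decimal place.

Source at 3 m: Lp = 86.0 − 20·log₁₀(3) − 11 = 65.5 dB.
Converting to relative power and adding: 10^(65.5/10) + 10^(94.6/10) + 10^(92.1/10) + 10^(79.1/10) + 10^(87.5/10) = 5.153e+09.
L_total = 10·log₁₀(5.153e+09) = 97.1 dB.

97.1 dB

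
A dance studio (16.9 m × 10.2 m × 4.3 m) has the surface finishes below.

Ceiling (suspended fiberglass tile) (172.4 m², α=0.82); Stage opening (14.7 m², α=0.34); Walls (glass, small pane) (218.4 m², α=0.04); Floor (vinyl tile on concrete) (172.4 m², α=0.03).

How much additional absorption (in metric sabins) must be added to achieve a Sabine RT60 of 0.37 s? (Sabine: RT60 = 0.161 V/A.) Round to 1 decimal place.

A₁ = Σ Sᵢαᵢ = 172.4·0.82 + 14.7·0.34 + 218.4·0.04 + 172.4·0.03 = 160.274 sabins.
V = 741.234 m³. Required absorption A₂ = 0.161 × 741.234 / 0.37 = 322.537 sabins.
Shortfall: 322.537 − 160.274 = 162.3 sabins.

162.3 sabins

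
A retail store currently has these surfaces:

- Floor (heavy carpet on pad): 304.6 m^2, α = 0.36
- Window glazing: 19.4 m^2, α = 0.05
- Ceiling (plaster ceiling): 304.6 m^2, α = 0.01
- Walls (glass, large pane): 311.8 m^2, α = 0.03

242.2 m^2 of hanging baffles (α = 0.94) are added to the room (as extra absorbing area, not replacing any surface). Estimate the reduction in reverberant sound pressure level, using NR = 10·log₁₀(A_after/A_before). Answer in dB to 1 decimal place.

Summing Sᵢαᵢ: 109.656 + 0.970 + 3.046 + 9.354 → A_before = 123.026 sabins.
Added absorption = 242.2 × 0.94 = 227.668 sabins.
A_after = 123.026 + 227.668 = 350.694 sabins.
Reduction = 10 log₁₀(A_after/A_before) = 10 log₁₀(2.8506) = 4.5 dB.

4.5 dB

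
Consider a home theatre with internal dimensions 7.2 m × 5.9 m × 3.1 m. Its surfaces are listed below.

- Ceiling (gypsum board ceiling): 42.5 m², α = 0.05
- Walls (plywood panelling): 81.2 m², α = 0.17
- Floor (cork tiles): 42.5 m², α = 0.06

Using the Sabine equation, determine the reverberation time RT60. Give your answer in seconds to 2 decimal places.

A = Σ Sᵢαᵢ = 42.5×0.05 + 81.2×0.17 + 42.5×0.06 = 18.479 sabins.
Volume V = 7.2 × 5.9 × 3.1 = 131.688 m³.
Sabine: RT60 = 0.161 × 131.688 / 18.479 = 1.15 s.

1.15 s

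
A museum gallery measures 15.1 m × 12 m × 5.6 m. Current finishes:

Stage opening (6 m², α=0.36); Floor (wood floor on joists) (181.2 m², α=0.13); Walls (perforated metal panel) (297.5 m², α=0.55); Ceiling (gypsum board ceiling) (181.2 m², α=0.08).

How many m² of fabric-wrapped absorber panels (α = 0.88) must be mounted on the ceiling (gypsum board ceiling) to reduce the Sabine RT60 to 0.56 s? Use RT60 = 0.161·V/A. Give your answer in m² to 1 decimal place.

109.9

A₁ = Σ Sᵢαᵢ = 6×0.36 + 181.2×0.13 + 297.5×0.55 + 181.2×0.08 = 203.837 sabins.
V = 1014.72 m³. Target absorption A₂ = 0.161 × 1014.72 / 0.56 = 291.732 sabins.
ΔA needed = 291.732 − 203.837 = 87.895 sabins.
Each m² of panel replacing the ceiling (gypsum board ceiling) adds (0.88 − 0.08) = 0.80 sabins.
Panel area = 87.895 / 0.80 = 109.9 m².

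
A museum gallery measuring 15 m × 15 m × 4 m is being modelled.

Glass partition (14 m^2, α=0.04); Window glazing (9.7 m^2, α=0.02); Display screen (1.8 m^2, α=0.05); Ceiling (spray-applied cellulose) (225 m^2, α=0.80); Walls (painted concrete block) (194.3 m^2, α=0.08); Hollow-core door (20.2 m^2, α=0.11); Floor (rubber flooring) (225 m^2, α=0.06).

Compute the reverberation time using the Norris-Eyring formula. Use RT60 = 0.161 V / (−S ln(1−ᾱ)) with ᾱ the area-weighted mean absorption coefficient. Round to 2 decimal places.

0.57 s

S = Σ Sᵢ = 690.0 m^2.
Σ(Sᵢαᵢ) = 14·0.04 + 9.7·0.02 + 1.8·0.05 + 225·0.80 + 194.3·0.08 + 20.2·0.11 + 225·0.06 = 212.110.
ᾱ = 212.110 / 690.0 = 0.3074.
−S·ln(1−ᾱ) = −690.0 × ln(1 − 0.3074) = 253.439.
V = 15 × 15 × 4 = 900 m³.
RT60 = 0.161 × 900 / 253.439 = 0.57 s.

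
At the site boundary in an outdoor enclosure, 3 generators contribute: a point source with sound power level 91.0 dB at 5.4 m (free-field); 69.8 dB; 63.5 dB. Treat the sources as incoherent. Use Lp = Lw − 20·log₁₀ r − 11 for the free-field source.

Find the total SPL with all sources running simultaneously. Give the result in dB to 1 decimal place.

71.8 dB

Source at 5.4 m: Lp = 91.0 − 20·log₁₀(5.4) − 11 = 65.4 dB.
Σ 10^(Lᵢ/10) = 1.526e+07.
Combined level = 10 log₁₀(1.526e+07) = 71.8 dB.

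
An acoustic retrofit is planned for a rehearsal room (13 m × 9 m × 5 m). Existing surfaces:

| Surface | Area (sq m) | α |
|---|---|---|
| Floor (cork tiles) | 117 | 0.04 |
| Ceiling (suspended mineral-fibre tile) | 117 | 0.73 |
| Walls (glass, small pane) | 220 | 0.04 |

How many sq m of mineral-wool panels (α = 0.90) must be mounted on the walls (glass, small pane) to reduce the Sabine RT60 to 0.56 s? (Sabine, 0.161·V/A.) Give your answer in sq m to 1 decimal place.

80.6

Equivalent absorption area: A₁ = 117*0.04 + 117*0.73 + 220*0.04 = 98.890 sq m.
V = 585 m³. Target absorption A₂ = 0.161 × 585 / 0.56 = 168.188 sabins.
ΔA needed = 168.188 − 98.890 = 69.297 sabins.
Each sq m of panel replacing the walls (glass, small pane) adds (0.90 − 0.04) = 0.86 sabins.
Area = ΔA/Δα = 69.297/0.86 = 80.6 sq m.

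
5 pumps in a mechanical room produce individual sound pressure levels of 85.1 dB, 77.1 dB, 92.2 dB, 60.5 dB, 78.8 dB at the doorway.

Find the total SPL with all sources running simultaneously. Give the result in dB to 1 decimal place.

Σ 10^(Lᵢ/10) = 2.111e+09.
Back to dB: 10·log₁₀ Σ = 93.2 dB.

93.2 dB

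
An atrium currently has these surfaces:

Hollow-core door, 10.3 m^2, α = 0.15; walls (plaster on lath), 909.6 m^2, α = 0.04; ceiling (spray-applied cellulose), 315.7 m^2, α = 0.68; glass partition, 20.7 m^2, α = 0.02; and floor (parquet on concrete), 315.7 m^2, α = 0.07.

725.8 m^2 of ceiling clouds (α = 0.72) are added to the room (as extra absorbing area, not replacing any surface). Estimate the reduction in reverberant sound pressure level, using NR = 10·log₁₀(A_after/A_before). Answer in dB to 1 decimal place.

A_before = Σ Sᵢαᵢ = 10.3×0.15 + 909.6×0.04 + 315.7×0.68 + 20.7×0.02 + 315.7×0.07 = 275.118 sabins.
Treatment contributes 725.8·0.72 = 522.576 sabins.
A_after = 275.118 + 522.576 = 797.694 sabins.
Reduction = 10 log₁₀(A_after/A_before) = 10 log₁₀(2.8995) = 4.6 dB.

4.6 dB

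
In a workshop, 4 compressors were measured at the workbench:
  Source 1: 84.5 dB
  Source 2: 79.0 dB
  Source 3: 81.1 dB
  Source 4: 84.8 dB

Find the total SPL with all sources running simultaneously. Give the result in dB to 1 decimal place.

Σ 10^(Lᵢ/10) = 7.921e+08.
L_total = 10·log₁₀(7.921e+08) = 89.0 dB.

89.0 dB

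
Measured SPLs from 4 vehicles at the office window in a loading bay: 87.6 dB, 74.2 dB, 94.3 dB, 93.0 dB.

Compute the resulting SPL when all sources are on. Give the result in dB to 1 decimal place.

Converting to relative power and adding: 10^(87.6/10) + 10^(74.2/10) + 10^(94.3/10) + 10^(93.0/10) = 5.289e+09.
Combined level = 10 log₁₀(5.289e+09) = 97.2 dB.

97.2 dB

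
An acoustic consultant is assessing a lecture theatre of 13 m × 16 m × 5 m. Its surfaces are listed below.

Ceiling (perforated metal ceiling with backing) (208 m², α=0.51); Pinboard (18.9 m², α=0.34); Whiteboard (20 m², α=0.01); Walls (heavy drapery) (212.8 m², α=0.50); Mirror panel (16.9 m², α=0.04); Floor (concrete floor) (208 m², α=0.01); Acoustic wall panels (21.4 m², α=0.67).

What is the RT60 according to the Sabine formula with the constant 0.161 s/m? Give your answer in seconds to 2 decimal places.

A = Σ Sᵢαᵢ = 208*0.51 + 18.9*0.34 + 20*0.01 + 212.8*0.50 + 16.9*0.04 + 208*0.01 + 21.4*0.67 = 236.200 sabins.
V = 13·16·5 = 1040 m³.
RT60 = 0.161 · V / A = 0.161 × 1040 / 236.200 = 0.71 s.

0.71 seconds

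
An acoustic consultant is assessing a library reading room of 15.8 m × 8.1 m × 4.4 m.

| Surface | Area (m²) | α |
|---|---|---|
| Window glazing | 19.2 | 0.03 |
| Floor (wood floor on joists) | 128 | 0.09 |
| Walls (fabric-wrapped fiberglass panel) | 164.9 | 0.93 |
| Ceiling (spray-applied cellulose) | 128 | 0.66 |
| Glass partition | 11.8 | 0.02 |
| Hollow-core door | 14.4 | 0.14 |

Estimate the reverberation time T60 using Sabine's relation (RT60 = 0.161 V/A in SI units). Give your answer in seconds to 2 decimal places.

Equivalent absorption area: A = 19.2*0.03 + 128*0.09 + 164.9*0.93 + 128*0.66 + 11.8*0.02 + 14.4*0.14 = 252.185 m².
V = 15.8·8.1·4.4 = 563.112 m³.
Sabine: RT60 = 0.161 × 563.112 / 252.185 = 0.36 s.

0.36 sec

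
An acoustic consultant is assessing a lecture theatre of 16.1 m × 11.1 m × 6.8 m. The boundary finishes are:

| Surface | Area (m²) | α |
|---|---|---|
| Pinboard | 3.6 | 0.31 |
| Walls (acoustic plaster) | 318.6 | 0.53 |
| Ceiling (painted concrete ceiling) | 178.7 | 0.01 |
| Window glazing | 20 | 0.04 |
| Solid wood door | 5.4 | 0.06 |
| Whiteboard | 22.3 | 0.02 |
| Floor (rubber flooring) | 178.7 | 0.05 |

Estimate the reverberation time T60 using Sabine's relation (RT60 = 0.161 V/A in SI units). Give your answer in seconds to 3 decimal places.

Total absorption A = 3.6×0.31 + 318.6×0.53 + 178.7×0.01 + 20×0.04 + 5.4×0.06 + 22.3×0.02 + 178.7×0.05
  = 1.116 + 168.858 + 1.787 + 0.800 + 0.324 + 0.446 + 8.935 = 182.266 m² sabins.
Volume V = 16.1 × 11.1 × 6.8 = 1215.228 m³.
RT60 = 0.161 · V / A = 0.161 × 1215.228 / 182.266 = 1.073 s.

1.073 s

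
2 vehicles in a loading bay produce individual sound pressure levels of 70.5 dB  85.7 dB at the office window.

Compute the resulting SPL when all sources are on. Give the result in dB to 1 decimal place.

85.8 dB

Σ 10^(Lᵢ/10) = 3.828e+08.
Combined level = 10 log₁₀(3.828e+08) = 85.8 dB.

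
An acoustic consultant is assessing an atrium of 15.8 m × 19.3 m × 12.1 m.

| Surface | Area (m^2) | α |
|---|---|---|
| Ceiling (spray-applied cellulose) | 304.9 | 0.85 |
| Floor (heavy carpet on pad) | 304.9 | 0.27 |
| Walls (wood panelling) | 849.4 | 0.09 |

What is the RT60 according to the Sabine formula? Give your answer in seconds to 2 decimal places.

Summing Sᵢαᵢ: 259.165 + 82.323 + 76.446 → A = 417.934 sabins.
V = 15.8·19.3·12.1 = 3689.774 m³.
T = 0.161 V/A = 0.161·3689.774/417.934 = 1.42 s.

1.42 seconds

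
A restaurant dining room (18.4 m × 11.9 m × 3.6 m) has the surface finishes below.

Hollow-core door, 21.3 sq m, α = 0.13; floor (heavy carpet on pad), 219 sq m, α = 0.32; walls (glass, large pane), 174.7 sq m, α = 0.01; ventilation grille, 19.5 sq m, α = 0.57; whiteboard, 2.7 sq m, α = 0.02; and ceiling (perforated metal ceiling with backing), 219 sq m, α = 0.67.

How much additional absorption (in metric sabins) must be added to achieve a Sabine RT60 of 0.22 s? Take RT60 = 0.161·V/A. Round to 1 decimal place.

344.4 sabins

Equivalent absorption area: A₁ = 21.3·0.13 + 219·0.32 + 174.7·0.01 + 19.5·0.57 + 2.7·0.02 + 219·0.67 = 232.495 sq m.
Target A₂ = 0.161·788.256/0.22 = 576.860 sabins (V = 788.256 m³).
ΔA = A₂ − A₁ = 576.860 − 232.495 = 344.4 sabins.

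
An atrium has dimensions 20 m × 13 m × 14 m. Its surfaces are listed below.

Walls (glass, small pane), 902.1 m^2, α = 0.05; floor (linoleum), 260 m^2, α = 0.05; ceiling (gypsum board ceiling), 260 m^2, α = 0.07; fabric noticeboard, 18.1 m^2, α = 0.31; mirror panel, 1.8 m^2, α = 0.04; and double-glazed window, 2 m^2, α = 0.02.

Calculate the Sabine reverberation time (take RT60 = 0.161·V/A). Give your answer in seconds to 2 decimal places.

Summing Sᵢαᵢ: 45.105 + 13.000 + 18.200 + 5.611 + 0.072 + 0.040 → A = 82.028 sabins.
Volume V = 20 × 13 × 14 = 3640 m³.
RT60 = 0.161 · V / A = 0.161 × 3640 / 82.028 = 7.14 s.

7.14 s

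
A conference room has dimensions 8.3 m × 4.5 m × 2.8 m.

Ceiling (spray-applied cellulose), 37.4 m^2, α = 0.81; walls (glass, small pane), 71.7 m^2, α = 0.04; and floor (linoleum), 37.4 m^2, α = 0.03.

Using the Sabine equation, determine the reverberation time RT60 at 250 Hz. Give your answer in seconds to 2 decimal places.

Summing Sᵢαᵢ: 30.294 + 2.868 + 1.122 → A = 34.284 sabins.
Room volume: 104.58 m³.
RT60 = 0.161 · V / A = 0.161 × 104.58 / 34.284 = 0.49 s.

0.49 seconds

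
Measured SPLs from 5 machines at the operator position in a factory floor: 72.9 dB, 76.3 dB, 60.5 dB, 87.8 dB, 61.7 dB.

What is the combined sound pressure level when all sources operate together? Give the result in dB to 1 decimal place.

Converting to relative power and adding: 10^(72.9/10) + 10^(76.3/10) + 10^(60.5/10) + 10^(87.8/10) + 10^(61.7/10) = 6.673e+08.
Combined level = 10 log₁₀(6.673e+08) = 88.2 dB.

88.2 dB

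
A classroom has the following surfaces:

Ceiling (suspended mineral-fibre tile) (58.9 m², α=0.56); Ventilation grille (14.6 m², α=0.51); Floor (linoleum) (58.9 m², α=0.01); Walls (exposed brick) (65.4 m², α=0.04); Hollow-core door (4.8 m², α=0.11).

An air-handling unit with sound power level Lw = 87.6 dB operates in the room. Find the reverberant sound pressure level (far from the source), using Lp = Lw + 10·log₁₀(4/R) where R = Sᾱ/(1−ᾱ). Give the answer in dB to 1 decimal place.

A = 44.163 sabins; S = 202.6 m².
ᾱ = 0.2180, so room constant R = A/(1−ᾱ) = 56.474 m².
Lp = 87.6 + 10·log₁₀(4/56.474) = 87.6 + (-11.50) = 76.1 dB.

76.1 dB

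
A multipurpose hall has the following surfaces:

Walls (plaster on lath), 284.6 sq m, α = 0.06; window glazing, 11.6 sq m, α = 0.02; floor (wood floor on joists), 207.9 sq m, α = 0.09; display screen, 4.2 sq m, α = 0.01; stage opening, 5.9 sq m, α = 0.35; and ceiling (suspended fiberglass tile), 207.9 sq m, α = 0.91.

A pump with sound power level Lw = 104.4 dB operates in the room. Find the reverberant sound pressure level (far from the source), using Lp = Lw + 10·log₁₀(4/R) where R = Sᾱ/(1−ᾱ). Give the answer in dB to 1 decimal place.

85.2 dB

A = 227.315 sabins; S = 722.1 sq m.
ᾱ = 0.3148, so room constant R = A/(1−ᾱ) = 331.750 sq m.
Lp = 104.4 + 10·log₁₀(4/331.750) = 104.4 + (-19.19) = 85.2 dB.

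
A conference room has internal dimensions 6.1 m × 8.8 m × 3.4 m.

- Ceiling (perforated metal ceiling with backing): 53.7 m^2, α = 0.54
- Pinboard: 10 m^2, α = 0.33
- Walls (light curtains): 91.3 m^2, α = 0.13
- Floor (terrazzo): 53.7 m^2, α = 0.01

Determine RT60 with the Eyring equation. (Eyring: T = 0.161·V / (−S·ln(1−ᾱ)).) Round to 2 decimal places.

0.58 s

Total surface area S = 53.7 + 10 + 91.3 + 53.7 = 208.7 m^2.
Σ(Sᵢαᵢ) = 53.7×0.54 + 10×0.33 + 91.3×0.13 + 53.7×0.01 = 44.704.
Mean coefficient ᾱ = A/S = 0.2142.
Eyring denominator: −S ln(1−ᾱ) = 50.308.
V = 6.1 × 8.8 × 3.4 = 182.512 m³.
T = 0.161·V/[−S·ln(1−ᾱ)] = 0.161·182.512/50.308 = 0.58 s.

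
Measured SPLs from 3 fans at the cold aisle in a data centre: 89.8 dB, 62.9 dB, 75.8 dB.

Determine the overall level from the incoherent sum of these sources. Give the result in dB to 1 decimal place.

Converting to relative power and adding: 10^(89.8/10) + 10^(62.9/10) + 10^(75.8/10) = 9.95e+08.
Back to dB: 10·log₁₀ Σ = 90.0 dB.

90.0 dB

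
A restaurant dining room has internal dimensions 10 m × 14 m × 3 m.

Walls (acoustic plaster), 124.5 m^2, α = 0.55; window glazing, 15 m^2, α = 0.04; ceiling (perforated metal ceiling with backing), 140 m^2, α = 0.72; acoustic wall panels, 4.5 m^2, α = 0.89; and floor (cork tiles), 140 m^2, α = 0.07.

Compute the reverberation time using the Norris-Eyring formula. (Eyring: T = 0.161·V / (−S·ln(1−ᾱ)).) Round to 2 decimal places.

0.28 s

S = Σ Sᵢ = 424.0 m^2.
Absorption A = 124.5×0.55 + 15×0.04 + 140×0.72 + 4.5×0.89 + 140×0.07 = 183.680 sabins.
Mean coefficient ᾱ = A/S = 0.4332.
−S·ln(1−ᾱ) = −424.0 × ln(1 − 0.4332) = 240.725.
V = 10 × 14 × 3 = 420 m³.
RT60 = 0.161 × 420 / 240.725 = 0.28 s.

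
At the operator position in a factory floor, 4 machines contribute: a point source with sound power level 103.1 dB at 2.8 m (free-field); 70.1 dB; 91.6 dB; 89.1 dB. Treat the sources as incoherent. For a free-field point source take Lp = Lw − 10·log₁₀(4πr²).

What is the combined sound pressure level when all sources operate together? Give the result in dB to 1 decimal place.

Source at 2.8 m: Lp = 103.1 − 10·log₁₀(4π·2.8²) = 103.1 − 10·log₁₀(98.520) = 83.2 dB.
Converting to relative power and adding: 10^(83.2/10) + 10^(70.1/10) + 10^(91.6/10) + 10^(89.1/10) = 2.477e+09.
L_total = 10·log₁₀(2.477e+09) = 93.9 dB.

93.9 dB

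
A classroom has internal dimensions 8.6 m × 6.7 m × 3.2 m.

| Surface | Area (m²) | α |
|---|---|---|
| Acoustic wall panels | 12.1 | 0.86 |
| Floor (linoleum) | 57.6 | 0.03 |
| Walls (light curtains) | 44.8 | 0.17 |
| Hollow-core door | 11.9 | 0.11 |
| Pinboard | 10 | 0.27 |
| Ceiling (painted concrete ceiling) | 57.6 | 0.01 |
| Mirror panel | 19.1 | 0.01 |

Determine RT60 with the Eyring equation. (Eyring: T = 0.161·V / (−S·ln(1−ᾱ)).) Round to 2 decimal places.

1.14 seconds

S = Σ Sᵢ = 213.1 m².
Σ(Sᵢαᵢ) = 12.1·0.86 + 57.6·0.03 + 44.8·0.17 + 11.9·0.11 + 10·0.27 + 57.6·0.01 + 19.1·0.01 = 24.526.
ᾱ = 24.526 / 213.1 = 0.1151.
−S·ln(1−ᾱ) = −213.1 × ln(1 − 0.1151) = 26.058.
V = 8.6 × 6.7 × 3.2 = 184.384 m³.
T = 0.161·V/[−S·ln(1−ᾱ)] = 0.161·184.384/26.058 = 1.14 s.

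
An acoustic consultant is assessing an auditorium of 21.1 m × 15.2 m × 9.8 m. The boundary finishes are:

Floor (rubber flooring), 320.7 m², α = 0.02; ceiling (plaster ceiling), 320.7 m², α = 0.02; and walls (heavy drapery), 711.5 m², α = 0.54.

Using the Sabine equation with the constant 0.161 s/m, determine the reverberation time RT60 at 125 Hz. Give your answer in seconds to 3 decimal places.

1.275 s

A = Σ Sᵢαᵢ = 320.7·0.02 + 320.7·0.02 + 711.5·0.54 = 397.038 sabins.
V = 21.1·15.2·9.8 = 3143.056 m³.
RT60 = 0.161 · V / A = 0.161 × 3143.056 / 397.038 = 1.275 s.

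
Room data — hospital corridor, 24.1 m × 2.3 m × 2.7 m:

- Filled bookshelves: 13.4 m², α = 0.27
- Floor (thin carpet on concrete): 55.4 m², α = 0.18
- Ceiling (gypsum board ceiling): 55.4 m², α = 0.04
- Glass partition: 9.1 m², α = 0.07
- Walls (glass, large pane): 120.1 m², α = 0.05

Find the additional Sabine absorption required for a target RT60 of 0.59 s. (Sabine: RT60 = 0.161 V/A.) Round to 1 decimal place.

A₁ = Σ Sᵢαᵢ = 13.4·0.27 + 55.4·0.18 + 55.4·0.04 + 9.1·0.07 + 120.1·0.05 = 22.448 sabins.
For T = 0.59 s, need A₂ = 0.161·V/T = 0.161·149.661/0.59 = 40.840 sabins.
Shortfall: 40.840 − 22.448 = 18.4 sabins.

18.4 sabins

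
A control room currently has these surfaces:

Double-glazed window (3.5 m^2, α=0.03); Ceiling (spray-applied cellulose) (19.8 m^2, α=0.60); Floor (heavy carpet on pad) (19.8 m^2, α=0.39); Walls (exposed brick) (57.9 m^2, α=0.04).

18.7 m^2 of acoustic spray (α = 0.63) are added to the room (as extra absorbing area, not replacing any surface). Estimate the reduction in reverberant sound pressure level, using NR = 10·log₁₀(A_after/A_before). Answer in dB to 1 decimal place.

Equivalent absorption area: A_before = 3.5·0.03 + 19.8·0.60 + 19.8·0.39 + 57.9·0.04 = 22.023 m^2.
Added absorption = 18.7 × 0.63 = 11.781 sabins.
New total A_after = 33.804 sabins.
NR = 10·log₁₀(33.804/22.023) = 1.9 dB.

1.9 dB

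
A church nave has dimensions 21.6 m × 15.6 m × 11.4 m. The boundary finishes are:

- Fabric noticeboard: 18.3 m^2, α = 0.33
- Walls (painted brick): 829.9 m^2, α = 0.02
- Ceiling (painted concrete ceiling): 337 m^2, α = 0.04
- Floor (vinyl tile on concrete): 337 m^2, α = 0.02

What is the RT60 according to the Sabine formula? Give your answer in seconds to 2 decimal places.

14.43 sec

Equivalent absorption area: A = 18.3×0.33 + 829.9×0.02 + 337×0.04 + 337×0.02 = 42.857 m^2.
Volume V = 21.6 × 15.6 × 11.4 = 3841.344 m³.
Sabine: RT60 = 0.161 × 3841.344 / 42.857 = 14.43 s.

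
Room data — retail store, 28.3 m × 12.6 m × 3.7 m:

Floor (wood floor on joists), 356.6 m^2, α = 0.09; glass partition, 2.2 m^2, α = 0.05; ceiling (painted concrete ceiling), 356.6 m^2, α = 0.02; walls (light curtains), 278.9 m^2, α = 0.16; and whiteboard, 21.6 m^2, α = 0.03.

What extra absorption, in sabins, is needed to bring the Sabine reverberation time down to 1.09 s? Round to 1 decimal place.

110.3 sabins

A₁ = Σ Sᵢαᵢ = 356.6·0.09 + 2.2·0.05 + 356.6·0.02 + 278.9·0.16 + 21.6·0.03 = 84.608 sabins.
Target A₂ = 0.161·1319.346/1.09 = 194.876 sabins (V = 1319.346 m³).
ΔA = A₂ − A₁ = 194.876 − 84.608 = 110.3 sabins.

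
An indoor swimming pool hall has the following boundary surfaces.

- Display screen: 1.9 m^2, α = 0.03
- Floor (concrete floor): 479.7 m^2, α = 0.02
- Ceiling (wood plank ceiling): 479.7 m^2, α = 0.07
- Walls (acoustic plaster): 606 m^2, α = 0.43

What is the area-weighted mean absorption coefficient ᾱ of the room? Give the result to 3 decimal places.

S = Σ Sᵢ = 1.9 + 479.7 + 479.7 + 606 = 1567.3 m^2.
Σ(Sᵢαᵢ) = 1.9*0.03 + 479.7*0.02 + 479.7*0.07 + 606*0.43 = 303.810.
ᾱ = A/S = 0.194.

0.194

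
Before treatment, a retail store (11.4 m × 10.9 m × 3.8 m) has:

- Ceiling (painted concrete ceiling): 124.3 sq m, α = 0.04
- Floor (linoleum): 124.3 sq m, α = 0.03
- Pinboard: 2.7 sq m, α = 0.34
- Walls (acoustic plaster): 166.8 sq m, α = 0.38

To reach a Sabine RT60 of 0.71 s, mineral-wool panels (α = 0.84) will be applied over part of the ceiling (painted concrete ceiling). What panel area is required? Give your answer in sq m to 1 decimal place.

42.6

A₁ = Σ Sᵢαᵢ = 124.3*0.04 + 124.3*0.03 + 2.7*0.34 + 166.8*0.38 = 73.003 sabins.
Required A₂ = 0.161·472.188/0.71 = 107.074 sabins.
ΔA needed = 107.074 − 73.003 = 34.071 sabins.
Each sq m of panel replacing the ceiling (painted concrete ceiling) adds (0.84 − 0.04) = 0.80 sabins.
Area = ΔA/Δα = 34.071/0.80 = 42.6 sq m.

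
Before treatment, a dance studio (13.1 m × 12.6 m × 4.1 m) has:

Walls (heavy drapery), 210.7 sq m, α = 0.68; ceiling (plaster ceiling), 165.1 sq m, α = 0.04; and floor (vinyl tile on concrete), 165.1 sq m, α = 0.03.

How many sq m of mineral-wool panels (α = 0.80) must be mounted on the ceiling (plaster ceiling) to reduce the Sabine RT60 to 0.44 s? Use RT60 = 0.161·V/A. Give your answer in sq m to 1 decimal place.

Total absorption A₁ = 210.7*0.68 + 165.1*0.04 + 165.1*0.03
  = 143.276 + 6.604 + 4.953 = 154.833 sq m sabins.
Required A₂ = 0.161·676.746/0.44 = 247.628 sabins.
Absorption to add: 247.628 − 154.833 = 92.795 sabins.
Each sq m of panel replacing the ceiling (plaster ceiling) adds (0.80 − 0.04) = 0.76 sabins.
Panel area = 92.795 / 0.76 = 122.1 sq m.

122.1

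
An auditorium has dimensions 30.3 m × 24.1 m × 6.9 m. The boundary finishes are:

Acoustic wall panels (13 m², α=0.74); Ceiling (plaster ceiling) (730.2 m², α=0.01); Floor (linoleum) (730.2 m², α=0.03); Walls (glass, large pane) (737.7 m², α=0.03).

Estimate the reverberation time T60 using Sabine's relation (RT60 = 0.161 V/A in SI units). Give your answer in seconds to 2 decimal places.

Equivalent absorption area: A = 13×0.74 + 730.2×0.01 + 730.2×0.03 + 737.7×0.03 = 60.959 m².
V = 30.3·24.1·6.9 = 5038.587 m³.
T = 0.161 V/A = 0.161·5038.587/60.959 = 13.31 s.

13.31 s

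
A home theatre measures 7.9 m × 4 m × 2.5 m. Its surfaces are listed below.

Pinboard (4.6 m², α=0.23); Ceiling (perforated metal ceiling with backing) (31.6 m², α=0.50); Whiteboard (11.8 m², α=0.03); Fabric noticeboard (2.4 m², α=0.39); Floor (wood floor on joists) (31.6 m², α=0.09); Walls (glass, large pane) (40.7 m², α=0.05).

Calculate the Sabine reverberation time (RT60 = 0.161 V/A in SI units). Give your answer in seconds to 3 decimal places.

0.552 sec

Total absorption A = 4.6×0.23 + 31.6×0.50 + 11.8×0.03 + 2.4×0.39 + 31.6×0.09 + 40.7×0.05
  = 1.058 + 15.800 + 0.354 + 0.936 + 2.844 + 2.035 = 23.027 m² sabins.
V = 7.9·4·2.5 = 79 m³.
RT60 = 0.161 · V / A = 0.161 × 79 / 23.027 = 0.552 s.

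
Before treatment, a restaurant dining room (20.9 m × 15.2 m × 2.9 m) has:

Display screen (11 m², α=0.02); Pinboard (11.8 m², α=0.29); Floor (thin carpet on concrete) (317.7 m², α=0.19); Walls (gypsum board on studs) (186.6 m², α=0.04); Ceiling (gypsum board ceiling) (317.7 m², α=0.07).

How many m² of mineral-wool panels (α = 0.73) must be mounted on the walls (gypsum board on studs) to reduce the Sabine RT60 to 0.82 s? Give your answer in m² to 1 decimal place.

Equivalent absorption area: A₁ = 11*0.02 + 11.8*0.29 + 317.7*0.19 + 186.6*0.04 + 317.7*0.07 = 93.708 m².
Required A₂ = 0.161·921.272/0.82 = 180.884 sabins.
ΔA needed = 180.884 − 93.708 = 87.176 sabins.
Net gain per m²: Δα = 0.73 − 0.04 = 0.69.
Panel area = 87.176 / 0.69 = 126.3 m².

126.3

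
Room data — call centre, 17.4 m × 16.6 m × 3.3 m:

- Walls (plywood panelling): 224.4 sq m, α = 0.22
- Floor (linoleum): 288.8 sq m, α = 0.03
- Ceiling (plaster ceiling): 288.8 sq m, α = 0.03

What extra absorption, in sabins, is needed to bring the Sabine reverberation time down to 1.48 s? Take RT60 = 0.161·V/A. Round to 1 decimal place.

37.0 sabins

Equivalent absorption area: A₁ = 224.4×0.22 + 288.8×0.03 + 288.8×0.03 = 66.696 sq m.
Target A₂ = 0.161·953.172/1.48 = 103.690 sabins (V = 953.172 m³).
Shortfall: 103.690 − 66.696 = 37.0 sabins.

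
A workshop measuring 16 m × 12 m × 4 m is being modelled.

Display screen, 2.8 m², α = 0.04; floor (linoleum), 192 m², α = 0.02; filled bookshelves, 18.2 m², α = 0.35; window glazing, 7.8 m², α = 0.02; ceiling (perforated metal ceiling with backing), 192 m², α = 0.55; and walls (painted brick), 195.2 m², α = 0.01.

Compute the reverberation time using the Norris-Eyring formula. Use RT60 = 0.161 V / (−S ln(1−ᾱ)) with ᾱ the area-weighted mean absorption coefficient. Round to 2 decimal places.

0.94 seconds

S = Σ Sᵢ = 608.0 m².
Absorption A = 2.8×0.04 + 192×0.02 + 18.2×0.35 + 7.8×0.02 + 192×0.55 + 195.2×0.01 = 118.030 sabins.
Mean coefficient ᾱ = A/S = 0.1941.
−S·ln(1−ᾱ) = −608.0 × ln(1 − 0.1941) = 131.204.
V = 16 × 12 × 4 = 768 m³.
T = 0.161·V/[−S·ln(1−ᾱ)] = 0.161·768/131.204 = 0.94 s.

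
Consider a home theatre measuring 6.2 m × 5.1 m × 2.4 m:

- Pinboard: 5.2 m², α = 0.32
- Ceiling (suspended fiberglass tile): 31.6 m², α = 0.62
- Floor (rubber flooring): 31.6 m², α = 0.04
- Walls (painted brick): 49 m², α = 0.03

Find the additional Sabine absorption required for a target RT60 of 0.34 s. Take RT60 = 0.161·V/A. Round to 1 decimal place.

Equivalent absorption area: A₁ = 5.2*0.32 + 31.6*0.62 + 31.6*0.04 + 49*0.03 = 23.990 m².
Target A₂ = 0.161·75.888/0.34 = 35.935 sabins (V = 75.888 m³).
Additional absorption ΔA = 35.935 − 23.990 = 11.9 sabins.

11.9 sabins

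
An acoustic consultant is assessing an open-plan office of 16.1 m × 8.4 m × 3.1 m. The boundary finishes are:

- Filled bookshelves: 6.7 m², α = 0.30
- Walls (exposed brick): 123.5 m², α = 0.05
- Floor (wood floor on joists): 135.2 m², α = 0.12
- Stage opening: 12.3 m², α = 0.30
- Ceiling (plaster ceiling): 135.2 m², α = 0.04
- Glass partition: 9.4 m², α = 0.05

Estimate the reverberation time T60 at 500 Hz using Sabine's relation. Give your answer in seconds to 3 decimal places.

1.987 seconds

Equivalent absorption area: A = 6.7*0.30 + 123.5*0.05 + 135.2*0.12 + 12.3*0.30 + 135.2*0.04 + 9.4*0.05 = 33.977 m².
V = 16.1·8.4·3.1 = 419.244 m³.
T = 0.161 V/A = 0.161·419.244/33.977 = 1.987 s.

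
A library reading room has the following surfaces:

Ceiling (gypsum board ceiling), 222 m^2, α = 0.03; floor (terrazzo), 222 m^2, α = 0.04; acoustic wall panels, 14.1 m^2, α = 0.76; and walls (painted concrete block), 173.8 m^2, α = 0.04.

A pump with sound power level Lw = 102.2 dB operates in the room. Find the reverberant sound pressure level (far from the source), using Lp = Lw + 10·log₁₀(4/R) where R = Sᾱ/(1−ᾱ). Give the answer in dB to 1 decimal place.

92.8 dB

A = 33.208 sabins; S = 631.9 m^2.
ᾱ = 0.0526, so room constant R = A/(1−ᾱ) = 35.052 m^2.
Lp = 102.2 + 10·log₁₀(4/35.052) = 102.2 + (-9.43) = 92.8 dB.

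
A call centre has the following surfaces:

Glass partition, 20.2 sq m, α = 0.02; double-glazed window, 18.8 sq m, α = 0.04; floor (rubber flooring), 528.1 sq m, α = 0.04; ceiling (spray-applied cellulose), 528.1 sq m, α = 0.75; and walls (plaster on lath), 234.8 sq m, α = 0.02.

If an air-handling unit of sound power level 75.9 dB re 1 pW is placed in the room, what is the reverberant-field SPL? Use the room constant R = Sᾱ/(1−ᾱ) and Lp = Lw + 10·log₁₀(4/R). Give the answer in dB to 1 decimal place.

Σ(Sᵢαᵢ) = 20.2·0.02 + 18.8·0.04 + 528.1·0.04 + 528.1·0.75 + 234.8·0.02 = 423.051; total area S = 1330.0 sq m.
ᾱ = 0.3181, so room constant R = A/(1−ᾱ) = 620.400 sq m.
Lp = 75.9 + 10·log₁₀(4/620.400) = 75.9 + (-21.91) = 54.0 dB.

54.0 dB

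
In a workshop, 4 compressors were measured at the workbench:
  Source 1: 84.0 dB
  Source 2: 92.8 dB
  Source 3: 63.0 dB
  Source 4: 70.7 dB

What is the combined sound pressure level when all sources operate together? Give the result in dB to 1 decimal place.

Converting to relative power and adding: 10^(84.0/10) + 10^(92.8/10) + 10^(63.0/10) + 10^(70.7/10) = 2.17e+09.
L_total = 10·log₁₀(2.17e+09) = 93.4 dB.

93.4 dB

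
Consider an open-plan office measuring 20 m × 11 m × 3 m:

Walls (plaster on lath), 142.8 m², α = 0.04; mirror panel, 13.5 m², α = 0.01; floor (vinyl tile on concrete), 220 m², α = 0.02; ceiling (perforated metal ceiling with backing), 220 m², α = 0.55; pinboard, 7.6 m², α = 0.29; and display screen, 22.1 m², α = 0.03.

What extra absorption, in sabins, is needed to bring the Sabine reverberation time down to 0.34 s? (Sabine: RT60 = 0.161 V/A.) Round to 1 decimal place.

178.4 sabins

Equivalent absorption area: A₁ = 142.8×0.04 + 13.5×0.01 + 220×0.02 + 220×0.55 + 7.6×0.29 + 22.1×0.03 = 134.114 m².
Target A₂ = 0.161·660/0.34 = 312.529 sabins (V = 660 m³).
ΔA = A₂ − A₁ = 312.529 − 134.114 = 178.4 sabins.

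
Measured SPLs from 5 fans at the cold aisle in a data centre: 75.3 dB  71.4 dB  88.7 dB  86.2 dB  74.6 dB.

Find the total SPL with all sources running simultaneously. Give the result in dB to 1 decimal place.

Sum in the linear (power) domain: Σ 10^(Lᵢ/10) = 10^(75.3/10) + 10^(71.4/10) + 10^(88.7/10) + 10^(86.2/10) + 10^(74.6/10) = 1.235e+09.
Combined level = 10 log₁₀(1.235e+09) = 90.9 dB.

90.9 dB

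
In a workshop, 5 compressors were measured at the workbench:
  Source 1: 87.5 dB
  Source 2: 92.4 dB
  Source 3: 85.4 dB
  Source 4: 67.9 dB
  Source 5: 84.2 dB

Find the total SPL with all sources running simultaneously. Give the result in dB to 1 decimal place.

Σ 10^(Lᵢ/10) = 2.916e+09.
Back to dB: 10·log₁₀ Σ = 94.6 dB.

94.6 dB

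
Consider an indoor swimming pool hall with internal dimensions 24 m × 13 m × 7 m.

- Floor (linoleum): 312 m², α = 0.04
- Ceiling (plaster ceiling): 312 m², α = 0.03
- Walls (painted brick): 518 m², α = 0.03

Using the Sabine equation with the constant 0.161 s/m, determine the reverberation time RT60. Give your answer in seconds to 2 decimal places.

9.41 s

Total absorption A = 312*0.04 + 312*0.03 + 518*0.03
  = 12.480 + 9.360 + 15.540 = 37.380 m² sabins.
Volume V = 24 × 13 × 7 = 2184 m³.
RT60 = 0.161 · V / A = 0.161 × 2184 / 37.380 = 9.41 s.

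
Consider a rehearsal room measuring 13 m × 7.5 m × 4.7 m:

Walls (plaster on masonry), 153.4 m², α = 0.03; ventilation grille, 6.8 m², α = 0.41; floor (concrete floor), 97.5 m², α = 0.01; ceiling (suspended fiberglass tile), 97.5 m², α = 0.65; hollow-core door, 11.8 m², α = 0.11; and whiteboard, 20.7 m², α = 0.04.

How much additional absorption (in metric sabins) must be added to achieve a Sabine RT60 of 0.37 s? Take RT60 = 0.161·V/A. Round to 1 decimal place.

Total absorption A₁ = 153.4·0.03 + 6.8·0.41 + 97.5·0.01 + 97.5·0.65 + 11.8·0.11 + 20.7·0.04
  = 4.602 + 2.788 + 0.975 + 63.375 + 1.298 + 0.828 = 73.866 m² sabins.
For T = 0.37 s, need A₂ = 0.161·V/T = 0.161·458.25/0.37 = 199.401 sabins.
Additional absorption ΔA = 199.401 − 73.866 = 125.5 sabins.

125.5 sabins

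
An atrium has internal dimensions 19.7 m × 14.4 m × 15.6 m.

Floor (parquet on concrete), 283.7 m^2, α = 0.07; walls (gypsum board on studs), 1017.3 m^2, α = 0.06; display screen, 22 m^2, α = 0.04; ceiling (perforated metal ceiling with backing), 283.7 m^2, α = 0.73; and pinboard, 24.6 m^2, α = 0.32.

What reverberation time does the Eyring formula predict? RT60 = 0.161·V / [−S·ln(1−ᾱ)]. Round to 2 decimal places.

S = Σ Sᵢ = 1631.3 m^2.
Σ(Sᵢαᵢ) = 283.7·0.07 + 1017.3·0.06 + 22·0.04 + 283.7·0.73 + 24.6·0.32 = 296.750.
Mean coefficient ᾱ = A/S = 0.1819.
−S·ln(1−ᾱ) = −1631.3 × ln(1 − 0.1819) = 327.517.
V = 19.7 × 14.4 × 15.6 = 4425.408 m³.
RT60 = 0.161 × 4425.408 / 327.517 = 2.18 s.

2.18 sec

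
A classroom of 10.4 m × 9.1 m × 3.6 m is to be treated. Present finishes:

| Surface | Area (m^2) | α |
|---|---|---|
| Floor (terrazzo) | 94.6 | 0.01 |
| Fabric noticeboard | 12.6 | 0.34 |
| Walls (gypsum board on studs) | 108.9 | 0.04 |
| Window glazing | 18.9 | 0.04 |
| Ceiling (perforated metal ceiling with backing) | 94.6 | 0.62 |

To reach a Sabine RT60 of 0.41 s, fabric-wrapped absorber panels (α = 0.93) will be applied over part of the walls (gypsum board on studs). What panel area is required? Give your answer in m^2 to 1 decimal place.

72.8

Summing Sᵢαᵢ: 0.946 + 4.284 + 4.356 + 0.756 + 58.652 → A₁ = 68.994 sabins.
V = 340.704 m³. Target absorption A₂ = 0.161 × 340.704 / 0.41 = 133.789 sabins.
ΔA needed = 133.789 − 68.994 = 64.795 sabins.
Each m^2 of panel replacing the walls (gypsum board on studs) adds (0.93 − 0.04) = 0.89 sabins.
Area = ΔA/Δα = 64.795/0.89 = 72.8 m^2.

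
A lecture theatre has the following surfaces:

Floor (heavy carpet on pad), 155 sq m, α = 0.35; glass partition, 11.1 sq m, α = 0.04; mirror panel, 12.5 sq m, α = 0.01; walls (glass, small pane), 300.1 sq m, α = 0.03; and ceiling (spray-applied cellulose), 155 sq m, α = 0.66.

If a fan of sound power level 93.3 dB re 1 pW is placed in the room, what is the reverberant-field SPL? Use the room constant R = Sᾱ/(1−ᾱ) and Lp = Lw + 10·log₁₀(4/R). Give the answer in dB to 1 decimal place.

A = 166.122 sabins; S = 633.7 sq m.
ᾱ = 0.2621, so room constant R = A/(1−ᾱ) = 225.128 sq m.
Lp = 93.3 + 10·log₁₀(4/225.128) = 93.3 + (-17.50) = 75.8 dB.

75.8 dB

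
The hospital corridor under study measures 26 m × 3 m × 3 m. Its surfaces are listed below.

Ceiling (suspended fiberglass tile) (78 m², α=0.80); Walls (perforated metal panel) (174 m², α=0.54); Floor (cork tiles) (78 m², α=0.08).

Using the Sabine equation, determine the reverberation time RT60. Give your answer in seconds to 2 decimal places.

Equivalent absorption area: A = 78×0.80 + 174×0.54 + 78×0.08 = 162.600 m².
V = 26·3·3 = 234 m³.
T = 0.161 V/A = 0.161·234/162.600 = 0.23 s.

0.23 sec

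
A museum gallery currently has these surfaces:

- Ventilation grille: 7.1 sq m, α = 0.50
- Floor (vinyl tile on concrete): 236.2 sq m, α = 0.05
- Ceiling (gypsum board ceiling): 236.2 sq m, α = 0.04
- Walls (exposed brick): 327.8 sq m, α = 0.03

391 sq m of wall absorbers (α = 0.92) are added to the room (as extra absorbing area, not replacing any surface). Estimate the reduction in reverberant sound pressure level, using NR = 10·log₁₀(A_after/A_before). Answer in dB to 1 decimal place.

10.6 dB

Equivalent absorption area: A_before = 7.1*0.50 + 236.2*0.05 + 236.2*0.04 + 327.8*0.03 = 34.642 sq m.
Added absorption = 391 × 0.92 = 359.720 sabins.
New total A_after = 394.362 sabins.
Reduction = 10 log₁₀(A_after/A_before) = 10 log₁₀(11.3839) = 10.6 dB.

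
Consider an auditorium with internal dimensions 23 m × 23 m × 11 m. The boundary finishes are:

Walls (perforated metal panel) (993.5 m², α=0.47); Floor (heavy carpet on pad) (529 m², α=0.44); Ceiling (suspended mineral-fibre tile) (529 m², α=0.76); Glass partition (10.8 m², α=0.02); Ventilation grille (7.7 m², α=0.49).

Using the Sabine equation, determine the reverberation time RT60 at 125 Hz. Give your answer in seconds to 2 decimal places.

Total absorption A = 993.5·0.47 + 529·0.44 + 529·0.76 + 10.8·0.02 + 7.7·0.49
  = 466.945 + 232.760 + 402.040 + 0.216 + 3.773 = 1105.734 m² sabins.
V = 23·23·11 = 5819 m³.
RT60 = 0.161 · V / A = 0.161 × 5819 / 1105.734 = 0.85 s.

0.85 seconds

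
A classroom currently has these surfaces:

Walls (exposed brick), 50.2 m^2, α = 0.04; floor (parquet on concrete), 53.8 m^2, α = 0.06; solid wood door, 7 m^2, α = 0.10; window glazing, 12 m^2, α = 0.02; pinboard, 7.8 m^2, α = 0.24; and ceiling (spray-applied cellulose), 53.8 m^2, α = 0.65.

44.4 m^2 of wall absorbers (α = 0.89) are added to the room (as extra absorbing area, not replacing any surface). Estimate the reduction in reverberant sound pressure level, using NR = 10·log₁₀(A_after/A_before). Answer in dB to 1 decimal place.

2.8 dB

A_before = Σ Sᵢαᵢ = 50.2·0.04 + 53.8·0.06 + 7·0.10 + 12·0.02 + 7.8·0.24 + 53.8·0.65 = 43.018 sabins.
Added absorption = 44.4 × 0.89 = 39.516 sabins.
New total A_after = 82.534 sabins.
NR = 10·log₁₀(82.534/43.018) = 2.8 dB.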